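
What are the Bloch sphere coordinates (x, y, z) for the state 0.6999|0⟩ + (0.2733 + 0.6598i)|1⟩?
(0.3826, 0.9236, -0.02017)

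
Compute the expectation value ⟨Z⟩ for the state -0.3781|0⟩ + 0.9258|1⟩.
-0.7141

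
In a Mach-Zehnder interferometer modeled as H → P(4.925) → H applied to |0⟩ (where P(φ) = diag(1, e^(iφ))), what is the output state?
(0.6055 - 0.4887i)|0⟩ + (0.3945 + 0.4887i)|1⟩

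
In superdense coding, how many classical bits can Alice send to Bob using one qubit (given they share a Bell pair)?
2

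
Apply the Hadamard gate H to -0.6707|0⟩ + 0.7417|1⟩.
0.0502|0⟩ - 0.9987|1⟩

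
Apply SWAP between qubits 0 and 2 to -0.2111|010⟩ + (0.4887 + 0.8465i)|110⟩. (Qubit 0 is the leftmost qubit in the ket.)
-0.2111|010⟩ + (0.4887 + 0.8465i)|011⟩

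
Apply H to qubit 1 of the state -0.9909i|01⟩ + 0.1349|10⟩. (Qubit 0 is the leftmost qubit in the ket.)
-0.7007i|00⟩ + 0.7007i|01⟩ + 0.09539|10⟩ + 0.09539|11⟩

H on qubit 1 mixes each pair of kets that differ only in qubit 1: amplitudes (a, b) of (|…0…⟩, |…1…⟩) become ((a + b)/√2, (a − b)/√2). Kets absent from the input have amplitude 0.
(|00⟩, |01⟩): (a, b) = (0, -0.9909i) → (-0.7007i, 0.7007i)
(|10⟩, |11⟩): (a, b) = (0.1349, 0) → (0.09539, 0.09539)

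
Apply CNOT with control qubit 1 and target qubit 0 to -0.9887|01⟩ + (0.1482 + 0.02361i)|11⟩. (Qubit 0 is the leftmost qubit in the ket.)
(0.1482 + 0.02361i)|01⟩ - 0.9887|11⟩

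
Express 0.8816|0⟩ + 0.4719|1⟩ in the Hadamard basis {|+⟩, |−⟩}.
0.9571|+⟩ + 0.2897|−⟩

With |ψ⟩ = α|0⟩ + β|1⟩, the Hadamard-basis coefficients are ⟨+|ψ⟩ = (α + β)/√2 and ⟨−|ψ⟩ = (α − β)/√2.
Here α = 0.8816, β = 0.4719: (α + β)/√2 = 0.9571, (α − β)/√2 = 0.2897.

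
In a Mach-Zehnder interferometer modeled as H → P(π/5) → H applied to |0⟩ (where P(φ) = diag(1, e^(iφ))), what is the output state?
(0.9045 + 0.2939i)|0⟩ + (0.09549 - 0.2939i)|1⟩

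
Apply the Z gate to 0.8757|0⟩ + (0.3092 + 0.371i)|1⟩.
0.8757|0⟩ + (-0.3092 - 0.371i)|1⟩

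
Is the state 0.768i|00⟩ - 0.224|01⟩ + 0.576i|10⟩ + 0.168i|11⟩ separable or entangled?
Entangled

Writing the state as a|00⟩ + b|01⟩ + c|10⟩ + d|11⟩, it is a product state iff ad − bc = 0.
Here (a, b, c, d) = (0.768i, -0.224, 0.576i, 0.168i): ad − bc = (0.768i)(0.168i) − (-0.224)(0.576i) = (-0.129 + 0.129i) ≠ 0, so the state is entangled.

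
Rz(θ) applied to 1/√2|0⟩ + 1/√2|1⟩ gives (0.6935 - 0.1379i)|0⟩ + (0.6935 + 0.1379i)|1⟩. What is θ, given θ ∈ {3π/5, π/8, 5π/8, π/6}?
π/8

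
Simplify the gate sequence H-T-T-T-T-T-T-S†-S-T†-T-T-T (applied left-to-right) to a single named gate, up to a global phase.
H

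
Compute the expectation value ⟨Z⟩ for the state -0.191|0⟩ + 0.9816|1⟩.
-0.9271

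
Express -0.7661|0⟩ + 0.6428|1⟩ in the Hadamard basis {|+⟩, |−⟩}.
-0.08719|+⟩ - 0.9962|−⟩

With |ψ⟩ = α|0⟩ + β|1⟩, the Hadamard-basis coefficients are ⟨+|ψ⟩ = (α + β)/√2 and ⟨−|ψ⟩ = (α − β)/√2.
Here α = -0.7661, β = 0.6428: (α + β)/√2 = -0.08719, (α − β)/√2 = -0.9962.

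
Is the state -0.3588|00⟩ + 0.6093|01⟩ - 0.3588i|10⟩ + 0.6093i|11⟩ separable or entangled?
Separable

Writing the state as a|00⟩ + b|01⟩ + c|10⟩ + d|11⟩, it is a product state iff ad − bc = 0.
Here (a, b, c, d) = (-0.3588, 0.6093, -0.3588i, 0.6093i): ad − bc = (-0.3588)(0.6093i) − (0.6093)(-0.3588i) = 0, so the state is separable.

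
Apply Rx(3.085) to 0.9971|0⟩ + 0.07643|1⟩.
(0.02821 - 0.0764i)|0⟩ + (0.002162 - 0.9967i)|1⟩

Rx(3.085) = [[cos(θ/2), −i·sin(θ/2)], [−i·sin(θ/2), cos(θ/2)]]; θ = 3.085, cos(θ/2) ≈ 0.0282926, sin(θ/2) ≈ 0.9996.
With a = amp(|0⟩) = 0.9971 and b = amp(|1⟩) = 0.07643:
new amp(|0⟩) = (0.0282926)·a + (-0.9996i)·b = (0.02821 - 0.0764i)
new amp(|1⟩) = (-0.9996i)·a + (0.0282926)·b = (0.002162 - 0.9967i)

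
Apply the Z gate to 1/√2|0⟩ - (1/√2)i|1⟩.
1/√2|0⟩ + (1/√2)i|1⟩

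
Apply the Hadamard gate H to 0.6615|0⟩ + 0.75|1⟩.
0.9981|0⟩ - 0.06258|1⟩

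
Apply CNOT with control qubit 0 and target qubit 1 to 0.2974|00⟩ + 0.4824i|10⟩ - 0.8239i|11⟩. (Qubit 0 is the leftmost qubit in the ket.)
0.2974|00⟩ - 0.8239i|10⟩ + 0.4824i|11⟩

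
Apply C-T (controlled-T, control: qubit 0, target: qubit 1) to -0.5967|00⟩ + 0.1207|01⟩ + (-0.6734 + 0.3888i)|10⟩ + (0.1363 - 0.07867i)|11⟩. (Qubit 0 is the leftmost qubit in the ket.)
-0.5967|00⟩ + 0.1207|01⟩ + (-0.6734 + 0.3888i)|10⟩ + (0.152 + 0.04075i)|11⟩

C-T leaves the control-|0⟩ kets |00⟩, |01⟩ unchanged and applies T to qubit 1 on the control-|1⟩ pair (|10⟩, |11⟩).
T = [[1, 0], [0, (1/√2 + (1/√2)i)]].
With a = amp(|10⟩) = (-0.6734 + 0.3888i) and b = amp(|11⟩) = (0.1363 - 0.07867i):
new amp(|10⟩) = (1)·a = (-0.6734 + 0.3888i)
new amp(|11⟩) = (1/√2 + (1/√2)i)·b = (0.152 + 0.04075i)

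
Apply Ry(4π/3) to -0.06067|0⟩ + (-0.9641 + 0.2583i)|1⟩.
(0.8653 - 0.2237i)|0⟩ + (0.4295 - 0.1292i)|1⟩

Ry(4π/3) = [[cos(θ/2), −sin(θ/2)], [sin(θ/2), cos(θ/2)]]; θ = 4π/3, cos(θ/2) ≈ -0.5, sin(θ/2) ≈ 0.866025.
With a = amp(|0⟩) = -0.06067 and b = amp(|1⟩) = (-0.9641 + 0.2583i):
new amp(|0⟩) = (-0.5)·a + (-0.866025)·b = (0.8653 - 0.2237i)
new amp(|1⟩) = (0.866025)·a + (-0.5)·b = (0.4295 - 0.1292i)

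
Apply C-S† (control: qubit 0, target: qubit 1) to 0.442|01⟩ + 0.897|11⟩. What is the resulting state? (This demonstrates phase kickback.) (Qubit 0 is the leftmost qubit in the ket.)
0.442|01⟩ - 0.897i|11⟩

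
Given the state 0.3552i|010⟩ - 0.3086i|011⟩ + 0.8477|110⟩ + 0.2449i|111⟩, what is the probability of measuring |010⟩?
0.1262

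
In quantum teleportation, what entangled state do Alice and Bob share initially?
Bell state |Φ+⟩ = (|00⟩ + |11⟩)/√2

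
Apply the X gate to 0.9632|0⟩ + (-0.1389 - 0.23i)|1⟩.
(-0.1389 - 0.23i)|0⟩ + 0.9632|1⟩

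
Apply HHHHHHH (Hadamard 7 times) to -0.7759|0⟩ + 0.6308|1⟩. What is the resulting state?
-0.1026|0⟩ - 0.9947|1⟩

H² = I, so H^7 = H: a single Hadamard. With (a, b) = (-0.7759, 0.6308), H gives ((a + b)/√2, (a − b)/√2) = (-0.1026, -0.9947).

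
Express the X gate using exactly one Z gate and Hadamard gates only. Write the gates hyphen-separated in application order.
H-Z-H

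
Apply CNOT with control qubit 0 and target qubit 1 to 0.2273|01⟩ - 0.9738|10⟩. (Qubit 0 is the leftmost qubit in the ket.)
0.2273|01⟩ - 0.9738|11⟩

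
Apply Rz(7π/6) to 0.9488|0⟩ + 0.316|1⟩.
(-0.2456 - 0.9165i)|0⟩ + (-0.08179 + 0.3052i)|1⟩

Rz(7π/6) = [[e^(−iθ/2), 0], [0, e^(iθ/2)]] with e^(±iθ/2) = cos(θ/2) ± i·sin(θ/2); θ = 7π/6, cos(θ/2) ≈ -0.258819, sin(θ/2) ≈ 0.965926.
With a = amp(|0⟩) = 0.9488 and b = amp(|1⟩) = 0.316:
new amp(|0⟩) = (-0.258819 - 0.965926i)·a = (-0.2456 - 0.9165i)
new amp(|1⟩) = (-0.258819 + 0.965926i)·b = (-0.08179 + 0.3052i)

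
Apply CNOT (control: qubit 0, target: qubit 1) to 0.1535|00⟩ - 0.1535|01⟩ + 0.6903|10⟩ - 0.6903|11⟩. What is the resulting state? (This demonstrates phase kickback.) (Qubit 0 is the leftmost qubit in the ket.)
0.1535|00⟩ - 0.1535|01⟩ - 0.6903|10⟩ + 0.6903|11⟩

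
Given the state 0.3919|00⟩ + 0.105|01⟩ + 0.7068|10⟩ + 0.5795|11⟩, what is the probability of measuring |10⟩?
0.4996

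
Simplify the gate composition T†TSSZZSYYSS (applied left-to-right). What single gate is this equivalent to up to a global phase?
S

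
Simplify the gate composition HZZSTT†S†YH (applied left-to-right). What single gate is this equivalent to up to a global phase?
Y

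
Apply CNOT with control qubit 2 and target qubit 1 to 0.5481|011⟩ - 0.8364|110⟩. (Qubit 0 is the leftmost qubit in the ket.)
0.5481|001⟩ - 0.8364|110⟩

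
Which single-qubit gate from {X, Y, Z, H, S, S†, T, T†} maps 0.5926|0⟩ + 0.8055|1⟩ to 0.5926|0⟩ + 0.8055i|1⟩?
S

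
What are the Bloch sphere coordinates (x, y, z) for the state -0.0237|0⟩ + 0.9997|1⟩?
(-0.04739, 0, -0.9988)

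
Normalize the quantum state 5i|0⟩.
i|0⟩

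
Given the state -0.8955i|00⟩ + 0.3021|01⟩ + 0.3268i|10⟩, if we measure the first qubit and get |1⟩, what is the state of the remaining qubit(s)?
i|0⟩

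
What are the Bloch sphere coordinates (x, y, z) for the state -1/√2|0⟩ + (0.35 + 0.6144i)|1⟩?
(-0.495, -0.8689, 0.00001264)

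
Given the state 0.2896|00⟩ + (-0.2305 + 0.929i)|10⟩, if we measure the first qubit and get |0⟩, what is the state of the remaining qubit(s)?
|0⟩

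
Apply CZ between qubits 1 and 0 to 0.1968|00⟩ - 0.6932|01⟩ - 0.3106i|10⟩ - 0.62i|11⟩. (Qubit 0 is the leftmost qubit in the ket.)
0.1968|00⟩ - 0.6932|01⟩ - 0.3106i|10⟩ + 0.62i|11⟩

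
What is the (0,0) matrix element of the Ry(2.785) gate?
0.1774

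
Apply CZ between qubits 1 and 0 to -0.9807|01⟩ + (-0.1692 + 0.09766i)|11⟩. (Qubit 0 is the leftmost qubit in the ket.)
-0.9807|01⟩ + (0.1692 - 0.09766i)|11⟩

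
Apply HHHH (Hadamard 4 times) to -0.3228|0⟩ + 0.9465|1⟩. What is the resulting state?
-0.3228|0⟩ + 0.9465|1⟩

H² = I, so an even number of Hadamards cancels: H^4 = I and the state is unchanged.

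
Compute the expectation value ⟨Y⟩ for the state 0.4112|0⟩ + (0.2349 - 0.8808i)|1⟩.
-0.7244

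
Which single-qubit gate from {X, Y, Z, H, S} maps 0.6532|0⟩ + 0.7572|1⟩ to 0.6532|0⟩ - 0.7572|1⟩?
Z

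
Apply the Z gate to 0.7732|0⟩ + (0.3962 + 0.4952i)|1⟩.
0.7732|0⟩ + (-0.3962 - 0.4952i)|1⟩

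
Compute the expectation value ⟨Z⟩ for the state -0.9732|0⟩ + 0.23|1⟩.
0.8942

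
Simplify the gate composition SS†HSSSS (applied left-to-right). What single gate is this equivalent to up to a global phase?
H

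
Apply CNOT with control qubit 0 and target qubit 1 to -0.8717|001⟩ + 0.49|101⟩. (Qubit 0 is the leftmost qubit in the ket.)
-0.8717|001⟩ + 0.49|111⟩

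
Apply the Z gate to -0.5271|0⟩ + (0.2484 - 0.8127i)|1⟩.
-0.5271|0⟩ + (-0.2484 + 0.8127i)|1⟩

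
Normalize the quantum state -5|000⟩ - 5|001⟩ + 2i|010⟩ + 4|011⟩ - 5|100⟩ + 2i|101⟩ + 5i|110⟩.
-0.449|000⟩ - 0.449|001⟩ + 0.1796i|010⟩ + 0.3592|011⟩ - 0.449|100⟩ + 0.1796i|101⟩ + 0.449i|110⟩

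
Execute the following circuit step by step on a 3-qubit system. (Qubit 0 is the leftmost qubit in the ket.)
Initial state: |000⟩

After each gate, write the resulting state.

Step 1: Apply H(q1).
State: 1/√2|000⟩ + 1/√2|010⟩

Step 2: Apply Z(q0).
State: 1/√2|000⟩ + 1/√2|010⟩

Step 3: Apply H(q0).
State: 1/2|000⟩ + 1/2|010⟩ + 1/2|100⟩ + 1/2|110⟩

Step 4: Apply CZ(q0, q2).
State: 1/2|000⟩ + 1/2|010⟩ + 1/2|100⟩ + 1/2|110⟩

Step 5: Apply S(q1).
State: 1/2|000⟩ + (1/2)i|010⟩ + 1/2|100⟩ + (1/2)i|110⟩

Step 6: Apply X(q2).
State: 1/2|001⟩ + (1/2)i|011⟩ + 1/2|101⟩ + (1/2)i|111⟩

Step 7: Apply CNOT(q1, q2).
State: 1/2|001⟩ + (1/2)i|010⟩ + 1/2|101⟩ + (1/2)i|110⟩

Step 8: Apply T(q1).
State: 1/2|001⟩ + (-1/√8 + (1/√8)i)|010⟩ + 1/2|101⟩ + (-1/√8 + (1/√8)i)|110⟩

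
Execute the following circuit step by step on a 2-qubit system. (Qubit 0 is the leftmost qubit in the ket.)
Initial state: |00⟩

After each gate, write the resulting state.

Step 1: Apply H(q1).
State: 1/√2|00⟩ + 1/√2|01⟩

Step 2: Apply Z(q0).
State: 1/√2|00⟩ + 1/√2|01⟩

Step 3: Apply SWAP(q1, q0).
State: 1/√2|00⟩ + 1/√2|10⟩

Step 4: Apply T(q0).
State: 1/√2|00⟩ + (1/2 + (1/2)i)|10⟩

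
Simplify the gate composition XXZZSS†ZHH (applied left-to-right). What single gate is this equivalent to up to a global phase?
Z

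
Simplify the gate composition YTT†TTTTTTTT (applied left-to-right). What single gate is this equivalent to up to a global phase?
Y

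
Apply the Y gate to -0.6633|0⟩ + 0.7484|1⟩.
-0.7484i|0⟩ - 0.6633i|1⟩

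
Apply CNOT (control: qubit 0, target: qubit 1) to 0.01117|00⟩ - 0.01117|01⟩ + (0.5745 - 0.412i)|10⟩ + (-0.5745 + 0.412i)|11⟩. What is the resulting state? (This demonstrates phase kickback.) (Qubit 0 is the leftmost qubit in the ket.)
0.01117|00⟩ - 0.01117|01⟩ + (-0.5745 + 0.412i)|10⟩ + (0.5745 - 0.412i)|11⟩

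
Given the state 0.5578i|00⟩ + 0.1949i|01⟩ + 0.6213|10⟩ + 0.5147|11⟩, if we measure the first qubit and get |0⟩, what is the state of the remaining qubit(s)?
0.944i|0⟩ + 0.3299i|1⟩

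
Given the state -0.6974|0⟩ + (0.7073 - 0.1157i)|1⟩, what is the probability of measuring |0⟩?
0.4864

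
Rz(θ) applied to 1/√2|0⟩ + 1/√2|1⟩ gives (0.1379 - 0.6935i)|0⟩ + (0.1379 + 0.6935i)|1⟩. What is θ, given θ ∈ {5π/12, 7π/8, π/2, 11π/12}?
7π/8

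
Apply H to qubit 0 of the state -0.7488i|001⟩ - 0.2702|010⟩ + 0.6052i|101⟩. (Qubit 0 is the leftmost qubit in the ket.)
-0.1015i|001⟩ - 0.1911|010⟩ - 0.9574i|101⟩ - 0.1911|110⟩

H on qubit 0 mixes each pair of kets that differ only in qubit 0: amplitudes (a, b) of (|…0…⟩, |…1…⟩) become ((a + b)/√2, (a − b)/√2). Kets absent from the input have amplitude 0.
(|001⟩, |101⟩): (a, b) = (-0.7488i, 0.6052i) → (-0.1015i, -0.9574i)
(|010⟩, |110⟩): (a, b) = (-0.2702, 0) → (-0.1911, -0.1911)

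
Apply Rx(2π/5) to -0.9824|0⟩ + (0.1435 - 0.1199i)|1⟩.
(-0.8653 - 0.08435i)|0⟩ + (0.1161 + 0.4804i)|1⟩

Rx(2π/5) = [[cos(θ/2), −i·sin(θ/2)], [−i·sin(θ/2), cos(θ/2)]]; θ = 2π/5, cos(θ/2) ≈ 0.809017, sin(θ/2) ≈ 0.587785.
With a = amp(|0⟩) = -0.9824 and b = amp(|1⟩) = (0.1435 - 0.1199i):
new amp(|0⟩) = (0.809017)·a + (-0.587785i)·b = (-0.8653 - 0.08435i)
new amp(|1⟩) = (-0.587785i)·a + (0.809017)·b = (0.1161 + 0.4804i)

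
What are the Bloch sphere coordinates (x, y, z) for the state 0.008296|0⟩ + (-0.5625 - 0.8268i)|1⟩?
(-0.009333, -0.01372, -0.9999)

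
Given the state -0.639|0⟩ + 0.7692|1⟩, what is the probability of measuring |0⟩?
0.4083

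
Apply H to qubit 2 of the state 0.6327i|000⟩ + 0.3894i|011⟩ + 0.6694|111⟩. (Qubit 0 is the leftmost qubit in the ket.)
0.4474i|000⟩ + 0.4474i|001⟩ + 0.2753i|010⟩ - 0.2753i|011⟩ + 0.4733|110⟩ - 0.4733|111⟩

H on qubit 2 mixes each pair of kets that differ only in qubit 2: amplitudes (a, b) of (|…0…⟩, |…1…⟩) become ((a + b)/√2, (a − b)/√2). Kets absent from the input have amplitude 0.
(|000⟩, |001⟩): (a, b) = (0.6327i, 0) → (0.4474i, 0.4474i)
(|010⟩, |011⟩): (a, b) = (0, 0.3894i) → (0.2753i, -0.2753i)
(|110⟩, |111⟩): (a, b) = (0, 0.6694) → (0.4733, -0.4733)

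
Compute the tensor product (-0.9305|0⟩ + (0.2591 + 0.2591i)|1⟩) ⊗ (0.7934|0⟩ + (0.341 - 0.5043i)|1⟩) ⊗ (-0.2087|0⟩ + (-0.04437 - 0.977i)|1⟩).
0.1541|000⟩ + (0.03276 + 0.7213i)|001⟩ + (0.06622 - 0.09793i)|010⟩ + (0.4725 + 0.2892i)|011⟩ + (-0.0429 - 0.0429i)|100⟩ + (0.1917 - 0.21i)|101⟩ + (-0.04571 + 0.00883i)|110⟩ + (-0.05106 - 0.2121i)|111⟩

amp(|b₁b₂…⟩) = product of the factor amplitudes for bits b₁, b₂, …; only kets whose every factor amplitude is nonzero survive.
|000⟩: (-0.9305)(0.7934)(-0.2087) = 0.1541
|001⟩: (-0.9305)(0.7934)(-0.04437 - 0.977i) = (0.03276 + 0.7213i)
|010⟩: (-0.9305)(0.341 - 0.5043i)(-0.2087) = (0.06622 - 0.09793i)
|011⟩: (-0.9305)(0.341 - 0.5043i)(-0.04437 - 0.977i) = (0.4725 + 0.2892i)
|100⟩: (0.2591 + 0.2591i)(0.7934)(-0.2087) = (-0.0429 - 0.0429i)
|101⟩: (0.2591 + 0.2591i)(0.7934)(-0.04437 - 0.977i) = (0.1917 - 0.21i)
|110⟩: (0.2591 + 0.2591i)(0.341 - 0.5043i)(-0.2087) = (-0.04571 + 0.00883i)
|111⟩: (0.2591 + 0.2591i)(0.341 - 0.5043i)(-0.04437 - 0.977i) = (-0.05106 - 0.2121i)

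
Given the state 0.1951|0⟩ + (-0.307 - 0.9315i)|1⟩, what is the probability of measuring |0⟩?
0.03806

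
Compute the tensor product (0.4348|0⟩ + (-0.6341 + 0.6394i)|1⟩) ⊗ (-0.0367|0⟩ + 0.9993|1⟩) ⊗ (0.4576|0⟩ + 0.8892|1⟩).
-0.007302|000⟩ - 0.01419|001⟩ + 0.1988|010⟩ + 0.3864|011⟩ + (0.01065 - 0.01074i)|100⟩ + (0.02069 - 0.02087i)|101⟩ + (-0.29 + 0.2924i)|110⟩ + (-0.5634 + 0.5682i)|111⟩

amp(|b₁b₂…⟩) = product of the factor amplitudes for bits b₁, b₂, …; only kets whose every factor amplitude is nonzero survive.
|000⟩: (0.4348)(-0.0367)(0.4576) = -0.007302
|001⟩: (0.4348)(-0.0367)(0.8892) = -0.01419
|010⟩: (0.4348)(0.9993)(0.4576) = 0.1988
|011⟩: (0.4348)(0.9993)(0.8892) = 0.3864
|100⟩: (-0.6341 + 0.6394i)(-0.0367)(0.4576) = (0.01065 - 0.01074i)
|101⟩: (-0.6341 + 0.6394i)(-0.0367)(0.8892) = (0.02069 - 0.02087i)
|110⟩: (-0.6341 + 0.6394i)(0.9993)(0.4576) = (-0.29 + 0.2924i)
|111⟩: (-0.6341 + 0.6394i)(0.9993)(0.8892) = (-0.5634 + 0.5682i)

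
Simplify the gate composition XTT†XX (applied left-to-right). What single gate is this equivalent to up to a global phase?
X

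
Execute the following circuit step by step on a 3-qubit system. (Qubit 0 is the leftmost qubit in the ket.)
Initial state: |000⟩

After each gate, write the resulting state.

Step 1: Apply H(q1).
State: 1/√2|000⟩ + 1/√2|010⟩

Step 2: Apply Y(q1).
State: -(1/√2)i|000⟩ + (1/√2)i|010⟩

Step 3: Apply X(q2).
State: -(1/√2)i|001⟩ + (1/√2)i|011⟩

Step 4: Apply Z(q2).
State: (1/√2)i|001⟩ - (1/√2)i|011⟩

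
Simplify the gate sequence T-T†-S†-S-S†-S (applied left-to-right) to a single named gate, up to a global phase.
I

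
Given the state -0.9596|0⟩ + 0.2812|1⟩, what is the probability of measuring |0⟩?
0.9208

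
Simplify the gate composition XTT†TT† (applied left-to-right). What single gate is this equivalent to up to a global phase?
X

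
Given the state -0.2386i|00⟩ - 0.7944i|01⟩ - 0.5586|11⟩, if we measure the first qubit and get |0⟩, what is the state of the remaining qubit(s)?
-0.2877i|0⟩ - 0.9577i|1⟩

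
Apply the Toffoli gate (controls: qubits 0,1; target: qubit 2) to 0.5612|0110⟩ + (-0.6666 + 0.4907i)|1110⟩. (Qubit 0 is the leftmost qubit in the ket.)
0.5612|0110⟩ + (-0.6666 + 0.4907i)|1100⟩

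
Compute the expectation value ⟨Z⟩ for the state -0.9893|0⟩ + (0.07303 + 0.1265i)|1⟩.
0.9574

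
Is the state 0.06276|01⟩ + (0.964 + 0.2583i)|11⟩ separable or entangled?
Separable

Writing the state as a|00⟩ + b|01⟩ + c|10⟩ + d|11⟩, it is a product state iff ad − bc = 0.
Here (a, b, c, d) = (0, 0.06276, 0, (0.964 + 0.2583i)): ad − bc = (0)(0.964 + 0.2583i) − (0.06276)(0) = 0, so the state is separable.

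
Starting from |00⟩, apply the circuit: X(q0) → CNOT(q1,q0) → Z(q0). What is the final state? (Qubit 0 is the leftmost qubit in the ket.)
-|10⟩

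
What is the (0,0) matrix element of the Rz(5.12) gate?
(-0.8356 - 0.5494i)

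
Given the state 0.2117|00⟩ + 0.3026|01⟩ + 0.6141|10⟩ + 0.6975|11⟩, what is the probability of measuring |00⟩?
0.04482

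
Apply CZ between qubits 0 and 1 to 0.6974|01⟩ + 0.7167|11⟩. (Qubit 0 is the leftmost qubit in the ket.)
0.6974|01⟩ - 0.7167|11⟩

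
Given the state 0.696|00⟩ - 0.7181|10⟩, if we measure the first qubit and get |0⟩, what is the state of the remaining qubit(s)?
|0⟩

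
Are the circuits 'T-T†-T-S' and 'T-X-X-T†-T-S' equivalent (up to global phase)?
Yes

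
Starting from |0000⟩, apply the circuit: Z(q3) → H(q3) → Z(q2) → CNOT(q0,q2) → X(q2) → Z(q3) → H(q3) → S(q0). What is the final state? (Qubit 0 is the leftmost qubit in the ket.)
|0011⟩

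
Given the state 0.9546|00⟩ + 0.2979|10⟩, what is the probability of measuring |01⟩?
0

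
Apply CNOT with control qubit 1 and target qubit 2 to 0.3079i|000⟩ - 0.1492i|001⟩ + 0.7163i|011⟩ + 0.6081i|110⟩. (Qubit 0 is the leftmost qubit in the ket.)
0.3079i|000⟩ - 0.1492i|001⟩ + 0.7163i|010⟩ + 0.6081i|111⟩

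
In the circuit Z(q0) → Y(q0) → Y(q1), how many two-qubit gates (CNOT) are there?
0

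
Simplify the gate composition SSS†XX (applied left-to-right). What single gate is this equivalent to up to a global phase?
S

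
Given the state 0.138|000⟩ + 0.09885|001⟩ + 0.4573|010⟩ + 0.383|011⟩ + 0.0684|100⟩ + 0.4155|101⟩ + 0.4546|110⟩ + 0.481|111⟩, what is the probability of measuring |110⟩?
0.2067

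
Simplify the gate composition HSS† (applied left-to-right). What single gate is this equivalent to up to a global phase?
H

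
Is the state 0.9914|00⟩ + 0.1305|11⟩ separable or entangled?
Entangled

Writing the state as a|00⟩ + b|01⟩ + c|10⟩ + d|11⟩, it is a product state iff ad − bc = 0.
Here (a, b, c, d) = (0.9914, 0, 0, 0.1305): ad − bc = (0.9914)(0.1305) − (0)(0) = 0.1294 ≠ 0, so the state is entangled.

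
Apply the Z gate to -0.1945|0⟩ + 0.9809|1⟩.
-0.1945|0⟩ - 0.9809|1⟩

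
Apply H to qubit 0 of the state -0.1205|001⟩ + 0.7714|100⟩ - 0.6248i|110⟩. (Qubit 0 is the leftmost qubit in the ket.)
0.5455|000⟩ - 0.08521|001⟩ - 0.4418i|010⟩ - 0.5455|100⟩ - 0.08521|101⟩ + 0.4418i|110⟩

H on qubit 0 mixes each pair of kets that differ only in qubit 0: amplitudes (a, b) of (|…0…⟩, |…1…⟩) become ((a + b)/√2, (a − b)/√2). Kets absent from the input have amplitude 0.
(|000⟩, |100⟩): (a, b) = (0, 0.7714) → (0.5455, -0.5455)
(|001⟩, |101⟩): (a, b) = (-0.1205, 0) → (-0.08521, -0.08521)
(|010⟩, |110⟩): (a, b) = (0, -0.6248i) → (-0.4418i, 0.4418i)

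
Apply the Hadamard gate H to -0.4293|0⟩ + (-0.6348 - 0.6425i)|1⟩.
(-0.7524 - 0.4543i)|0⟩ + (0.1453 + 0.4543i)|1⟩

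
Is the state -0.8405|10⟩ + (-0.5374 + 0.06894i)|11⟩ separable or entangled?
Separable

Writing the state as a|00⟩ + b|01⟩ + c|10⟩ + d|11⟩, it is a product state iff ad − bc = 0.
Here (a, b, c, d) = (0, 0, -0.8405, (-0.5374 + 0.06894i)): ad − bc = (0)(-0.5374 + 0.06894i) − (0)(-0.8405) = 0, so the state is separable.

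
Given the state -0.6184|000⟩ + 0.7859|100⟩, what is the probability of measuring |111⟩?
0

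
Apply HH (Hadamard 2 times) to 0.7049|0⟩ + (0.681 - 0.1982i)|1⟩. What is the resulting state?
0.7049|0⟩ + (0.681 - 0.1982i)|1⟩

H² = I, so an even number of Hadamards cancels: H^2 = I and the state is unchanged.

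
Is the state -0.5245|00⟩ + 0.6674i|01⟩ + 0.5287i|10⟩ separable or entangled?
Entangled

Writing the state as a|00⟩ + b|01⟩ + c|10⟩ + d|11⟩, it is a product state iff ad − bc = 0.
Here (a, b, c, d) = (-0.5245, 0.6674i, 0.5287i, 0): ad − bc = (-0.5245)(0) − (0.6674i)(0.5287i) = 0.3529 ≠ 0, so the state is entangled.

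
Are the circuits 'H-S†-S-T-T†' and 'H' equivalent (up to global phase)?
Yes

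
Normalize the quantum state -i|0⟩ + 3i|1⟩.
-0.3162i|0⟩ + 0.9487i|1⟩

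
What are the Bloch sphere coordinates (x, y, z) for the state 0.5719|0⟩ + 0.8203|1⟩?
(0.9383, 0, -0.3458)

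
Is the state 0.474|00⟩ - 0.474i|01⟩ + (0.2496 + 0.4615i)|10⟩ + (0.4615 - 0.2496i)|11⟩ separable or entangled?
Separable

Writing the state as a|00⟩ + b|01⟩ + c|10⟩ + d|11⟩, it is a product state iff ad − bc = 0.
Here (a, b, c, d) = (0.474, -0.474i, (0.2496 + 0.4615i), (0.4615 - 0.2496i)): ad − bc = (0.474)(0.4615 - 0.2496i) − (-0.474i)(0.2496 + 0.4615i) = 0, so the state is separable.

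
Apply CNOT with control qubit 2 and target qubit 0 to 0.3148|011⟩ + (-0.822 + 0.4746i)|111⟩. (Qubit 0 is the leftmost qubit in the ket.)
(-0.822 + 0.4746i)|011⟩ + 0.3148|111⟩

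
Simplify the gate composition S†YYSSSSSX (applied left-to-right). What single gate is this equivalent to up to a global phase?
X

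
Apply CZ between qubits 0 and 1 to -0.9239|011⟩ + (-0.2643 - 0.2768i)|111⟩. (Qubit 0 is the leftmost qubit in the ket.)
-0.9239|011⟩ + (0.2643 + 0.2768i)|111⟩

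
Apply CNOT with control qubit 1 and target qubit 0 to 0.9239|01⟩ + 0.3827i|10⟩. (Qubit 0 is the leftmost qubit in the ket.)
0.3827i|10⟩ + 0.9239|11⟩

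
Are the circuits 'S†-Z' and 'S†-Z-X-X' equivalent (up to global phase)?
Yes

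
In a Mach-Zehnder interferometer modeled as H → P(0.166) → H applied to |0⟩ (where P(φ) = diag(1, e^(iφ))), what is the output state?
(0.9931 + 0.08262i)|0⟩ + (0.006873 - 0.08262i)|1⟩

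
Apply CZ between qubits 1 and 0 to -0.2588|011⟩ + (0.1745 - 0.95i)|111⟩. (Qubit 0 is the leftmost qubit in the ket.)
-0.2588|011⟩ + (-0.1745 + 0.95i)|111⟩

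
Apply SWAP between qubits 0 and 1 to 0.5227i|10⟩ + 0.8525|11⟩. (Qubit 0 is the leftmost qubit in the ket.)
0.5227i|01⟩ + 0.8525|11⟩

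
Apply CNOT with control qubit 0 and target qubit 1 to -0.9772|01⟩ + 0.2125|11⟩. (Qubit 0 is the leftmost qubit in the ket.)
-0.9772|01⟩ + 0.2125|10⟩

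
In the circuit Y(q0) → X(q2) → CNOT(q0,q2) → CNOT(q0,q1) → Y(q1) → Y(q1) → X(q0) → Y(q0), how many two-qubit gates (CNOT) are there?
2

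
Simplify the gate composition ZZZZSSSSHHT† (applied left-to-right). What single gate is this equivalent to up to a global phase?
T†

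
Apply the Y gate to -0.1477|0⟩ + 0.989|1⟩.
-0.989i|0⟩ - 0.1477i|1⟩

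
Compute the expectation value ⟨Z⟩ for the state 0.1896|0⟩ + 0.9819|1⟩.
-0.9282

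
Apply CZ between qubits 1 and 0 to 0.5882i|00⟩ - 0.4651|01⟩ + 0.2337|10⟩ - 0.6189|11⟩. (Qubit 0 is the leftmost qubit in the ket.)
0.5882i|00⟩ - 0.4651|01⟩ + 0.2337|10⟩ + 0.6189|11⟩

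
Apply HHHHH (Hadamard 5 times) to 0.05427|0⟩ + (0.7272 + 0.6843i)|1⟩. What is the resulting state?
(0.5526 + 0.4839i)|0⟩ + (-0.4758 - 0.4839i)|1⟩

H² = I, so H^5 = H: a single Hadamard. With (a, b) = (0.05427, (0.7272 + 0.6843i)), H gives ((a + b)/√2, (a − b)/√2) = ((0.5526 + 0.4839i), (-0.4758 - 0.4839i)).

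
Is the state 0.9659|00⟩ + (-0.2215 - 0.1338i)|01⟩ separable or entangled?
Separable

Writing the state as a|00⟩ + b|01⟩ + c|10⟩ + d|11⟩, it is a product state iff ad − bc = 0.
Here (a, b, c, d) = (0.9659, (-0.2215 - 0.1338i), 0, 0): ad − bc = (0.9659)(0) − (-0.2215 - 0.1338i)(0) = 0, so the state is separable.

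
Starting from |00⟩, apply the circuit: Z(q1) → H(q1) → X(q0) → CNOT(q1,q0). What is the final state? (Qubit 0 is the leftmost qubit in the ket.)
1/√2|01⟩ + 1/√2|10⟩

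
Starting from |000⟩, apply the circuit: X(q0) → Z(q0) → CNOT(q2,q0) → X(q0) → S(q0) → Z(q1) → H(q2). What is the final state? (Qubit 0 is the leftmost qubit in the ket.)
-1/√2|000⟩ - 1/√2|001⟩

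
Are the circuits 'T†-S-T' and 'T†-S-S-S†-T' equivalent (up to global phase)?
Yes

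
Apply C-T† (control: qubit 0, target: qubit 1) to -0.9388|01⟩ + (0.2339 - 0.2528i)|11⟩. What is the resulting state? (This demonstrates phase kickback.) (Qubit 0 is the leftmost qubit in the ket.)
-0.9388|01⟩ + (-0.01336 - 0.3441i)|11⟩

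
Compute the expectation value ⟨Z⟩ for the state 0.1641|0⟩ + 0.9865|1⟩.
-0.9463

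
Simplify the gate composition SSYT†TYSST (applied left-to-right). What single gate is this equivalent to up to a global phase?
T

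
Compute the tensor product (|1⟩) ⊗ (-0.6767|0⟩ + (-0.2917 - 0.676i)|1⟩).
-0.6767|10⟩ + (-0.2917 - 0.676i)|11⟩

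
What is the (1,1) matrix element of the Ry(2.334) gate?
0.3929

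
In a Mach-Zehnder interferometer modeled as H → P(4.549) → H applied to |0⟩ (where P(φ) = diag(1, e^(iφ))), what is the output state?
(0.4187 - 0.4933i)|0⟩ + (0.5813 + 0.4933i)|1⟩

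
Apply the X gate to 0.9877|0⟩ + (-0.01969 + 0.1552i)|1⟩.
(-0.01969 + 0.1552i)|0⟩ + 0.9877|1⟩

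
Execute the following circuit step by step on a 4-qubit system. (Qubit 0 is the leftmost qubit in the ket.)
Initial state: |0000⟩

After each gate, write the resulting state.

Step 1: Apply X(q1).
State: |0100⟩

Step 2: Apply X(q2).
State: |0110⟩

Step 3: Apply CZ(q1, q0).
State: |0110⟩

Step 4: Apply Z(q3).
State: |0110⟩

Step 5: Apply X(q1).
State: |0010⟩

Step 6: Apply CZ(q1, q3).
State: |0010⟩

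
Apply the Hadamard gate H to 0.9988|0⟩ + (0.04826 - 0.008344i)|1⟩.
(0.7404 - 0.0059i)|0⟩ + (0.6721 + 0.0059i)|1⟩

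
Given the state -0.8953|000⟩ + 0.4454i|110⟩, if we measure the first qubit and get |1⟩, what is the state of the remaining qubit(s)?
i|10⟩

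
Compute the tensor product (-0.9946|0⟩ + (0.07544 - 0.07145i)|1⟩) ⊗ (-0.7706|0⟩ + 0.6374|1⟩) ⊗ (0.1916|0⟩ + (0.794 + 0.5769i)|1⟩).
0.1468|000⟩ + (0.6086 + 0.4422i)|001⟩ - 0.1215|010⟩ + (-0.5034 - 0.3657i)|011⟩ + (-0.01114 + 0.01055i)|100⟩ + (-0.07792 + 0.01018i)|101⟩ + (0.009213 - 0.008726i)|110⟩ + (0.06445 - 0.00842i)|111⟩

amp(|b₁b₂…⟩) = product of the factor amplitudes for bits b₁, b₂, …; only kets whose every factor amplitude is nonzero survive.
|000⟩: (-0.9946)(-0.7706)(0.1916) = 0.1468
|001⟩: (-0.9946)(-0.7706)(0.794 + 0.5769i) = (0.6086 + 0.4422i)
|010⟩: (-0.9946)(0.6374)(0.1916) = -0.1215
|011⟩: (-0.9946)(0.6374)(0.794 + 0.5769i) = (-0.5034 - 0.3657i)
|100⟩: (0.07544 - 0.07145i)(-0.7706)(0.1916) = (-0.01114 + 0.01055i)
|101⟩: (0.07544 - 0.07145i)(-0.7706)(0.794 + 0.5769i) = (-0.07792 + 0.01018i)
|110⟩: (0.07544 - 0.07145i)(0.6374)(0.1916) = (0.009213 - 0.008726i)
|111⟩: (0.07544 - 0.07145i)(0.6374)(0.794 + 0.5769i) = (0.06445 - 0.00842i)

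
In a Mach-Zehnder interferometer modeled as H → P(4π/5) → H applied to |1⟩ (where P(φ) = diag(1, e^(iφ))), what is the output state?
(0.9045 - 0.2939i)|0⟩ + (0.09549 + 0.2939i)|1⟩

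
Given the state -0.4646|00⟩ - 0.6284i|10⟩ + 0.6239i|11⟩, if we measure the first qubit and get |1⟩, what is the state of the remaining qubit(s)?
-0.7096i|0⟩ + 0.7046i|1⟩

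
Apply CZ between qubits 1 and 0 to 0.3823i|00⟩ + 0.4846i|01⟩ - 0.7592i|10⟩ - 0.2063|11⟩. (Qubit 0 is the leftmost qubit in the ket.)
0.3823i|00⟩ + 0.4846i|01⟩ - 0.7592i|10⟩ + 0.2063|11⟩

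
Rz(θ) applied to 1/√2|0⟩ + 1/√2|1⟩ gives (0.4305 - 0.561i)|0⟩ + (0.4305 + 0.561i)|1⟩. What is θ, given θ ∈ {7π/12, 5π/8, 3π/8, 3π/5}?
7π/12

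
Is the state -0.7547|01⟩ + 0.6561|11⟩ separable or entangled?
Separable

Writing the state as a|00⟩ + b|01⟩ + c|10⟩ + d|11⟩, it is a product state iff ad − bc = 0.
Here (a, b, c, d) = (0, -0.7547, 0, 0.6561): ad − bc = (0)(0.6561) − (-0.7547)(0) = 0, so the state is separable.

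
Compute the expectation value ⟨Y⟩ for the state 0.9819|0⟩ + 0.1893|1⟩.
0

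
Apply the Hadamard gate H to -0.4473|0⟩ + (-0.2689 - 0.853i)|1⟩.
(-0.5064 - 0.6032i)|0⟩ + (-0.1261 + 0.6032i)|1⟩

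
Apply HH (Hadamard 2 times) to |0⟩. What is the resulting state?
|0⟩

H² = I, so an even number of Hadamards cancels: H^2 = I and the state is unchanged.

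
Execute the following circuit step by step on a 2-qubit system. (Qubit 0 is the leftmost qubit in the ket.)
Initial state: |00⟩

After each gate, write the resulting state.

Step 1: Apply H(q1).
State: 1/√2|00⟩ + 1/√2|01⟩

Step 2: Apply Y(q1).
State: -(1/√2)i|00⟩ + (1/√2)i|01⟩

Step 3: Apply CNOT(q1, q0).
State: -(1/√2)i|00⟩ + (1/√2)i|11⟩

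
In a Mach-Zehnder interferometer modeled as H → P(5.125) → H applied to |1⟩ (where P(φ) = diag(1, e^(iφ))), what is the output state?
(0.2995 + 0.458i)|0⟩ + (0.7005 - 0.458i)|1⟩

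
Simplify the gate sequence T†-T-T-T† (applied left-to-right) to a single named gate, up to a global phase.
I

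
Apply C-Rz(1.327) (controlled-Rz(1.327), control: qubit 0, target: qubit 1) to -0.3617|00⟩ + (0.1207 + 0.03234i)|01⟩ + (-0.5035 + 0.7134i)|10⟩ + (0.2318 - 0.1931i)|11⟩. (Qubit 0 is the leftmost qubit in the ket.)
-0.3617|00⟩ + (0.1207 + 0.03234i)|01⟩ + (0.04269 + 0.8721i)|10⟩ + (0.3015 - 0.009372i)|11⟩

C-Rz(1.327) leaves the control-|0⟩ kets |00⟩, |01⟩ unchanged and applies Rz(1.327) to qubit 1 on the control-|1⟩ pair (|10⟩, |11⟩).
Rz(1.327) = [[e^(−iθ/2), 0], [0, e^(iθ/2)]] with e^(±iθ/2) = cos(θ/2) ± i·sin(θ/2); θ = 1.327, cos(θ/2) ≈ 0.787841, sin(θ/2) ≈ 0.615878.
With a = amp(|10⟩) = (-0.5035 + 0.7134i) and b = amp(|11⟩) = (0.2318 - 0.1931i):
new amp(|10⟩) = (0.787841 - 0.615878i)·a = (0.04269 + 0.8721i)
new amp(|11⟩) = (0.787841 + 0.615878i)·b = (0.3015 - 0.009372i)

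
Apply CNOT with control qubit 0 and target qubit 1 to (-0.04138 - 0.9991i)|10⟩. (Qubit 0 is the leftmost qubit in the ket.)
(-0.04138 - 0.9991i)|11⟩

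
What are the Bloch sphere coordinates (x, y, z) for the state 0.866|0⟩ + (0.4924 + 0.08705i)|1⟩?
(0.8528, 0.1508, 0.4999)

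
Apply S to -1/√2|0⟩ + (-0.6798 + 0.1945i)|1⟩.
-1/√2|0⟩ + (-0.1945 - 0.6798i)|1⟩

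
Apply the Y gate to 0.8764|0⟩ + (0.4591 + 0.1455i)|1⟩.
(0.1455 - 0.4591i)|0⟩ + 0.8764i|1⟩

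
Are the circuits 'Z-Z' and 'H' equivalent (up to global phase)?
No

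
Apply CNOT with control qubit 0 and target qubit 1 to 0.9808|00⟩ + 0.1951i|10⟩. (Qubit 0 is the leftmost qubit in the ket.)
0.9808|00⟩ + 0.1951i|11⟩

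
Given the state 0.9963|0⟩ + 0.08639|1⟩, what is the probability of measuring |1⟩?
0.007463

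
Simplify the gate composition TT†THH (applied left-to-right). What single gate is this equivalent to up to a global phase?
T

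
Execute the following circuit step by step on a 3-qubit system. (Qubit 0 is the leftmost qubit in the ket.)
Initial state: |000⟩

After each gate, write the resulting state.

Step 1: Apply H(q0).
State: 1/√2|000⟩ + 1/√2|100⟩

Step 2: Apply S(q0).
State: 1/√2|000⟩ + (1/√2)i|100⟩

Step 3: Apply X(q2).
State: 1/√2|001⟩ + (1/√2)i|101⟩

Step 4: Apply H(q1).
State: 1/2|001⟩ + 1/2|011⟩ + (1/2)i|101⟩ + (1/2)i|111⟩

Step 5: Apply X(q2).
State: 1/2|000⟩ + 1/2|010⟩ + (1/2)i|100⟩ + (1/2)i|110⟩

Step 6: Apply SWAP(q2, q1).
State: 1/2|000⟩ + 1/2|001⟩ + (1/2)i|100⟩ + (1/2)i|101⟩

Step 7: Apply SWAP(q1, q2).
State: 1/2|000⟩ + 1/2|010⟩ + (1/2)i|100⟩ + (1/2)i|110⟩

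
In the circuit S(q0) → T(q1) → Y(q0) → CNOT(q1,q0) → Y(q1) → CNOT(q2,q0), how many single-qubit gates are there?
4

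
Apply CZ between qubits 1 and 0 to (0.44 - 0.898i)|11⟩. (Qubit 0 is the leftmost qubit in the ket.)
(-0.44 + 0.898i)|11⟩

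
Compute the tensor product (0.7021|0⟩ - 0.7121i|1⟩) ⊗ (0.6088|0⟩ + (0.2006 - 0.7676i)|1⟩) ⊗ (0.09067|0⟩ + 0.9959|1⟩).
0.03876|000⟩ + 0.4257|001⟩ + (0.01277 - 0.04886i)|010⟩ + (0.1403 - 0.5367i)|011⟩ - 0.03931i|100⟩ - 0.4317i|101⟩ + (-0.04956 - 0.01295i)|110⟩ + (-0.5444 - 0.1423i)|111⟩

amp(|b₁b₂…⟩) = product of the factor amplitudes for bits b₁, b₂, …; only kets whose every factor amplitude is nonzero survive.
|000⟩: (0.7021)(0.6088)(0.09067) = 0.03876
|001⟩: (0.7021)(0.6088)(0.9959) = 0.4257
|010⟩: (0.7021)(0.2006 - 0.7676i)(0.09067) = (0.01277 - 0.04886i)
|011⟩: (0.7021)(0.2006 - 0.7676i)(0.9959) = (0.1403 - 0.5367i)
|100⟩: (-0.7121i)(0.6088)(0.09067) = -0.03931i
|101⟩: (-0.7121i)(0.6088)(0.9959) = -0.4317i
|110⟩: (-0.7121i)(0.2006 - 0.7676i)(0.09067) = (-0.04956 - 0.01295i)
|111⟩: (-0.7121i)(0.2006 - 0.7676i)(0.9959) = (-0.5444 - 0.1423i)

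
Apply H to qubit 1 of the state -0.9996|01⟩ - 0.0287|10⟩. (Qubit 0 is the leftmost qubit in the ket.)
-0.7068|00⟩ + 0.7068|01⟩ - 0.02029|10⟩ - 0.02029|11⟩

H on qubit 1 mixes each pair of kets that differ only in qubit 1: amplitudes (a, b) of (|…0…⟩, |…1…⟩) become ((a + b)/√2, (a − b)/√2). Kets absent from the input have amplitude 0.
(|00⟩, |01⟩): (a, b) = (0, -0.9996) → (-0.7068, 0.7068)
(|10⟩, |11⟩): (a, b) = (-0.0287, 0) → (-0.02029, -0.02029)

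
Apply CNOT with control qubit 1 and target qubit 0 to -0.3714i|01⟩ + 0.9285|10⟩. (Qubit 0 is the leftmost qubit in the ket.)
0.9285|10⟩ - 0.3714i|11⟩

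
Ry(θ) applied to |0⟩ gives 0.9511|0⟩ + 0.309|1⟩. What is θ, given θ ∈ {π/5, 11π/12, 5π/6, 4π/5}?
π/5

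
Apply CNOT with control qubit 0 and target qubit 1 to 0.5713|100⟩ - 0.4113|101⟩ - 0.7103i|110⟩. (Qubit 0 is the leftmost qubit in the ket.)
-0.7103i|100⟩ + 0.5713|110⟩ - 0.4113|111⟩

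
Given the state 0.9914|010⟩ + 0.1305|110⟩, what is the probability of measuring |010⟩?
0.9829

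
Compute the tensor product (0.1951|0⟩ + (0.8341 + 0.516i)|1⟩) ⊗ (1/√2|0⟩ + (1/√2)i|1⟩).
0.138|00⟩ + 0.138i|01⟩ + (0.5898 + 0.3649i)|10⟩ + (-0.3649 + 0.5898i)|11⟩

amp(|b₁b₂…⟩) = product of the factor amplitudes for bits b₁, b₂, …; only kets whose every factor amplitude is nonzero survive.
|00⟩: (0.1951)(1/√2) = 0.138
|01⟩: (0.1951)((1/√2)i) = 0.138i
|10⟩: (0.8341 + 0.516i)(1/√2) = (0.5898 + 0.3649i)
|11⟩: (0.8341 + 0.516i)((1/√2)i) = (-0.3649 + 0.5898i)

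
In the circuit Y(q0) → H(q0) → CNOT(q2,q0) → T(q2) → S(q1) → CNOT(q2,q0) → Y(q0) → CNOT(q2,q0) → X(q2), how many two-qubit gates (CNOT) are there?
3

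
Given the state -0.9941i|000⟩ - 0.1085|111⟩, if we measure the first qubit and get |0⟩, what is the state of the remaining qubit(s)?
-i|00⟩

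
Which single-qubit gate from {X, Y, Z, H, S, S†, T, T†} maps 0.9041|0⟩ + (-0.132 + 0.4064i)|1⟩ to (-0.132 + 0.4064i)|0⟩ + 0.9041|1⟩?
X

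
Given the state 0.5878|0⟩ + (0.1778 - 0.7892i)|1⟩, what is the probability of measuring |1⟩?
0.6544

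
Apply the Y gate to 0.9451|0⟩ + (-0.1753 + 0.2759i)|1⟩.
(0.2759 + 0.1753i)|0⟩ + 0.9451i|1⟩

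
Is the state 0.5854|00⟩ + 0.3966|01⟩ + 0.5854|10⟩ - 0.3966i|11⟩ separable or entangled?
Entangled

Writing the state as a|00⟩ + b|01⟩ + c|10⟩ + d|11⟩, it is a product state iff ad − bc = 0.
Here (a, b, c, d) = (0.5854, 0.3966, 0.5854, -0.3966i): ad − bc = (0.5854)(-0.3966i) − (0.3966)(0.5854) = (-0.2322 - 0.2322i) ≠ 0, so the state is entangled.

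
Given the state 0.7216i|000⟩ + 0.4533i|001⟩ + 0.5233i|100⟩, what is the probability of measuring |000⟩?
0.5207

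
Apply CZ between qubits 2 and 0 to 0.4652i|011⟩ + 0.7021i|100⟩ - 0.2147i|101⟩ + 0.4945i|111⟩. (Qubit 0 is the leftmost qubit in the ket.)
0.4652i|011⟩ + 0.7021i|100⟩ + 0.2147i|101⟩ - 0.4945i|111⟩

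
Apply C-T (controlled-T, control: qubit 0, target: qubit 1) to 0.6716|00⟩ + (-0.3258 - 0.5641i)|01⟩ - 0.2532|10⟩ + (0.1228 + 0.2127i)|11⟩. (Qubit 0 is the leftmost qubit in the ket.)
0.6716|00⟩ + (-0.3258 - 0.5641i)|01⟩ - 0.2532|10⟩ + (-0.06357 + 0.2372i)|11⟩

C-T leaves the control-|0⟩ kets |00⟩, |01⟩ unchanged and applies T to qubit 1 on the control-|1⟩ pair (|10⟩, |11⟩).
T = [[1, 0], [0, (1/√2 + (1/√2)i)]].
With a = amp(|10⟩) = -0.2532 and b = amp(|11⟩) = (0.1228 + 0.2127i):
new amp(|10⟩) = (1)·a = -0.2532
new amp(|11⟩) = (1/√2 + (1/√2)i)·b = (-0.06357 + 0.2372i)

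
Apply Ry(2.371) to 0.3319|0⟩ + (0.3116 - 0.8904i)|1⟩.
(-0.164 + 0.8251i)|0⟩ + (0.4247 - 0.3346i)|1⟩

Ry(2.371) = [[cos(θ/2), −sin(θ/2)], [sin(θ/2), cos(θ/2)]]; θ = 2.371, cos(θ/2) ≈ 0.375834, sin(θ/2) ≈ 0.926687.
With a = amp(|0⟩) = 0.3319 and b = amp(|1⟩) = (0.3116 - 0.8904i):
new amp(|0⟩) = (0.375834)·a + (-0.926687)·b = (-0.164 + 0.8251i)
new amp(|1⟩) = (0.926687)·a + (0.375834)·b = (0.4247 - 0.3346i)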